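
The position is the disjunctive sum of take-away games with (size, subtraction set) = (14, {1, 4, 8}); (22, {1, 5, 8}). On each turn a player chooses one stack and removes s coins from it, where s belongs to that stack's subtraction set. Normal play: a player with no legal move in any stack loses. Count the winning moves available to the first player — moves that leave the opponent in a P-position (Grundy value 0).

2

Stack A, S = {1, 4, 8}:
G(0) = 0
G(1) = mex{0} = 1
G(2) = mex{1} = 0
G(3) = mex{0} = 1
G(4) = mex{1,0} = 2
G(5) = mex{2,1} = 0
G(6) = mex{0,0} = 1
G(7) = mex{1,1} = 0
G(8) = mex{0,2,0} = 1
G(9) = mex{1,0,1} = 2
G(10) = mex{2,1,0} = 3
G(11) = mex{3,0,1} = 2
G(12) = mex{2,1,2} = 0
G(13) = mex{0,2,0} = 1
G(14) = mex{1,3,1} = 0
G_A(14) = 0.
Stack B, S = {1, 5, 8}:
G(0) = 0
G(1) = mex{0} = 1
G(2) = mex{1} = 0
G(3) = mex{0} = 1
G(4) = mex{1} = 0
G(5) = mex{0,0} = 1
G(6) = mex{1,1} = 0
G(7) = mex{0,0} = 1
G(8) = mex{1,1,0} = 2
G(9) = mex{2,0,1} = 3
G(10) = mex{3,1,0} = 2
G(11) = mex{2,0,1} = 3
G(12) = mex{3,1,0} = 2
G(13) = mex{2,2,1} = 0
G(14) = mex{0,3,0} = 1
G(15) = mex{1,2,1} = 0
G(16) = mex{0,3,2} = 1
G(17) = mex{1,2,3} = 0
G(18) = mex{0,0,2} = 1
G(19) = mex{1,1,3} = 0
G(20) = mex{0,0,2} = 1
G(21) = mex{1,1,0} = 2
G(22) = mex{2,0,1} = 3
G_B(22) = 3.
Combined Grundy value = 0 ⊕ 3 = 3.
A winning move leaves total XOR = 0, i.e. changes one component's Grundy value g to g ⊕ X where X is the current total.
Stack A: need g' = 0⊕3 = 3. Options: 14−1→G=1, 14−4→G=3, 14−8→G=1. Hits: 1.
Stack B: need g' = 3⊕3 = 0. Options: 22−1→G=2, 22−5→G=0, 22−8→G=1. Hits: 1.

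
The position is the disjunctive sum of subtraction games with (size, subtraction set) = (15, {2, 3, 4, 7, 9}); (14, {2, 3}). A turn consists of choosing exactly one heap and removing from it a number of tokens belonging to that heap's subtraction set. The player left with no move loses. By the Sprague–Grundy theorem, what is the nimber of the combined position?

Heap A, S = {2, 3, 4, 7, 9}:
n :  0  1  2  3  4  5  6  7  8  9 10 11 12 13 14 15
G :  0  0  1  1  2  2  0  3  1  4  2  0  0  1  1  2
G_A(15) = 2.
Heap B, S = {2, 3}:
n :  0  1  2  3  4  5  6  7  8  9 10 11 12 13 14
G :  0  0  1  1  2  0  0  1  1  2  0  0  1  1  2
G_B(14) = 2.
Combined Grundy value = 2 ⊕ 2 = 0.

0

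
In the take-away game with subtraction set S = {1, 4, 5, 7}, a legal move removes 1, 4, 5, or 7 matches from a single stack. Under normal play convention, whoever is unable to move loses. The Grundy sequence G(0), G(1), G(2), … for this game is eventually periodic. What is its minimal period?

G(0) = 0
G(1) = mex{0} = 1
G(2) = mex{1} = 0
G(3) = mex{0} = 1
G(4) = mex{1,0} = 2
G(5) = mex{2,1,0} = 3
G(6) = mex{3,0,1} = 2
G(7) = mex{2,1,0,0} = 3
G(8) = mex{3,2,1,1} = 0
G(9) = mex{0,3,2,0} = 1
G(10) = mex{1,2,3,1} = 0
G(11) = mex{0,3,2,2} = 1
G(12) = mex{1,0,3,3} = 2
G(13) = mex{2,1,0,2} = 3
G(14) = mex{3,0,1,3} = 2
G(15) = mex{2,1,0,0} = 3
G(16) = mex{3,2,1,1} = 0
G(17) = mex{0,3,2,0} = 1
G(n+8) = G(n) holds for n = 0,…,6 (a full window of length max(S) = 7), so the sequence is purely periodic with period 8.

8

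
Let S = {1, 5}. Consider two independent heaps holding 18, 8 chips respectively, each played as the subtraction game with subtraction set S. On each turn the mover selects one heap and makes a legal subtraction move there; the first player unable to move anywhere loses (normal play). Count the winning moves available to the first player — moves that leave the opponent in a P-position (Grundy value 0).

0

All heaps use S = {1, 5}:
G(0) = 0
G(1) = mex{0} = 1
G(2) = mex{1} = 0
G(3) = mex{0} = 1
G(4) = mex{1} = 0
G(5) = mex{0,0} = 1
G(6) = mex{1,1} = 0
G(7) = mex{0,0} = 1
G(8) = mex{1,1} = 0
G(9) = mex{0,0} = 1
G(10) = mex{1,1} = 0
G(11) = mex{0,0} = 1
G(12) = mex{1,1} = 0
G(13) = mex{0,0} = 1
G(14) = mex{1,1} = 0
G(15) = mex{0,0} = 1
G(16) = mex{1,1} = 0
G(17) = mex{0,0} = 1
G(18) = mex{1,1} = 0
Heap A: G(18) = 0.
Heap B: G(8) = 0.
Combined Grundy value = 0 ⊕ 0 = 0.
A winning move leaves total XOR = 0, i.e. changes one component's Grundy value g to g ⊕ X where X is the current total.
Heap A: target g' = 0⊕0 = 0, but every legal move changes the Grundy value (mex property), so 0 moves.
Heap B: target g' = 0⊕0 = 0, but every legal move changes the Grundy value (mex property), so 0 moves.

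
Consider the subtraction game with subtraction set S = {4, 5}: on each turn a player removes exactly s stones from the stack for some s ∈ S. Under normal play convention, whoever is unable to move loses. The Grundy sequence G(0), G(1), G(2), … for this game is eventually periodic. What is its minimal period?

9

n :  0  1  2  3  4  5  6  7  8  9 10 11 12 13 14 15 16 17 18 19
G :  0  0  0  0  1  1  1  1  2  0  0  0  0  1  1  1  1  2  0  0
G(n+9) = G(n) holds for n = 0,…,4 (a full window of length max(S) = 5), so the sequence is purely periodic with period 9.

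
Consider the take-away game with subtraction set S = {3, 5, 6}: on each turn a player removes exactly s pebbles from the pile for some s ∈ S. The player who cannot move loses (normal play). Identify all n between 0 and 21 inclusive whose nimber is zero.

n :  0  1  2  3  4  5  6  7  8  9 10 11 12 13 14 15 16 17 18 19 20 21
G :  0  0  0  1  1  1  2  2  2  0  0  0  1  1  1  2  2  2  0  0  0  1
P-positions are exactly the n with G(n) = 0.

0, 1, 2, 9, 10, 11, 18, 19, 20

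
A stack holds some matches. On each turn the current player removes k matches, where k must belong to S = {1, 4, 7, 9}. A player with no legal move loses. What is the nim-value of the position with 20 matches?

n :  0  1  2  3  4  5  6  7  8  9 10 11 12 13 14 15 16 17 18 19 20
G :  0  1  0  1  2  0  1  2  0  1  0  1  2  0  1  2  0  1  0  1  2

2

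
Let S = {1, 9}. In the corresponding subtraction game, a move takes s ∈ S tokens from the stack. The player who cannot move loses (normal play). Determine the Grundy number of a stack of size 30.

0

n :  0  1  2  3  4  5  6  7  8  9 10 11 12 13 14 15 16 17 18 19 20 21 22 23 24 25 26 27 28 29 30
G :  0  1  0  1  0  1  0  1  0  1  0  1  0  1  0  1  0  1  0  1  0  1  0  1  0  1  0  1  0  1  0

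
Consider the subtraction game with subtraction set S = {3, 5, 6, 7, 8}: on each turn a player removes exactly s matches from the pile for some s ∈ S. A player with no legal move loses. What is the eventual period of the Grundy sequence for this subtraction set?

G(0) = 0
G(1) = mex{} = 0
G(2) = mex{} = 0
G(3) = mex{0} = 1
G(4) = mex{0} = 1
G(5) = mex{0,0} = 1
G(6) = mex{1,0,0} = 2
G(7) = mex{1,0,0,0} = 2
G(8) = mex{1,1,0,0,0} = 2
G(9) = mex{2,1,1,0,0} = 3
G(10) = mex{2,1,1,1,0} = 3
G(11) = mex{2,2,1,1,1} = 0
G(12) = mex{3,2,2,1,1} = 0
G(13) = mex{3,2,2,2,1} = 0
G(14) = mex{0,3,2,2,2} = 1
G(15) = mex{0,3,3,2,2} = 1
G(16) = mex{0,0,3,3,2} = 1
G(17) = mex{1,0,0,3,3} = 2
G(18) = mex{1,0,0,0,3} = 2
G(19) = mex{1,1,0,0,0} = 2
G(20) = mex{2,1,1,0,0} = 3
G(21) = mex{2,1,1,1,0} = 3
G(22) = mex{2,2,1,1,1} = 0
G(23) = mex{3,2,2,1,1} = 0
G(n+11) = G(n) holds for n = 0,…,7 (a full window of length max(S) = 8), so the sequence is purely periodic with period 11.

11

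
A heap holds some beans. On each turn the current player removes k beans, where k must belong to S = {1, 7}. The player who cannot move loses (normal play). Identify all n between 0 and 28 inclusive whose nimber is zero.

0, 2, 4, 6, 8, 10, 12, 14, 16, 18, 20, 22, 24, 26, 28

n :  0  1  2  3  4  5  6  7  8  9 10 11 12 13 14 15 16 17 18 19 20 21 22 23 24 25 26 27 28
G :  0  1  0  1  0  1  0  1  0  1  0  1  0  1  0  1  0  1  0  1  0  1  0  1  0  1  0  1  0
P-positions are exactly the n with G(n) = 0.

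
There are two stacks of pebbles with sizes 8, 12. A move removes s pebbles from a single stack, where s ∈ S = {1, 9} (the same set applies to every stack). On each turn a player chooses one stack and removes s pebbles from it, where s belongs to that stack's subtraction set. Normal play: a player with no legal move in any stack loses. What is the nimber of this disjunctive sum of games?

0

All stacks use S = {1, 9}:
G(0) = 0
G(1) = mex{0} = 1
G(2) = mex{1} = 0
G(3) = mex{0} = 1
G(4) = mex{1} = 0
G(5) = mex{0} = 1
G(6) = mex{1} = 0
G(7) = mex{0} = 1
G(8) = mex{1} = 0
G(9) = mex{0,0} = 1
G(10) = mex{1,1} = 0
G(11) = mex{0,0} = 1
G(12) = mex{1,1} = 0
Stack A: G(8) = 0.
Stack B: G(12) = 0.
Combined Grundy value = 0 ⊕ 0 = 0.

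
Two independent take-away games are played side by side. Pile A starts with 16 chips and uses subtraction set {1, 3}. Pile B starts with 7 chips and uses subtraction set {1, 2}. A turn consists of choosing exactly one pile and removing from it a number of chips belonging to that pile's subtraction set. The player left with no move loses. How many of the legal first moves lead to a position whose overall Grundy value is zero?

Pile A, S = {1, 3}:
G(0) = 0
G(1) = mex{0} = 1
G(2) = mex{1} = 0
G(3) = mex{0,0} = 1
G(4) = mex{1,1} = 0
G(5) = mex{0,0} = 1
G(6) = mex{1,1} = 0
G(7) = mex{0,0} = 1
G(8) = mex{1,1} = 0
G(9) = mex{0,0} = 1
G(10) = mex{1,1} = 0
G(11) = mex{0,0} = 1
G(12) = mex{1,1} = 0
G(13) = mex{0,0} = 1
G(14) = mex{1,1} = 0
G(15) = mex{0,0} = 1
G(16) = mex{1,1} = 0
G_A(16) = 0.
Pile B, S = {1, 2}:
n : 0 1 2 3 4 5 6 7
G : 0 1 2 0 1 2 0 1
G_B(7) = 1.
Combined Grundy value = 0 ⊕ 1 = 1.
A winning move leaves total XOR = 0, i.e. changes one component's Grundy value g to g ⊕ X where X is the current total.
Pile A: need g' = 0⊕1 = 1. Options: 16−1→G=1, 16−3→G=1. Hits: 2.
Pile B: need g' = 1⊕1 = 0. Options: 7−1→G=0, 7−2→G=2. Hits: 1.

3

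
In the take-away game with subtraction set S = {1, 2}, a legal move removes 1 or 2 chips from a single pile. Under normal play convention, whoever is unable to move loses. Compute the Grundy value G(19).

G(0) = 0
G(1) = mex{0} = 1
G(2) = mex{1,0} = 2
G(3) = mex{2,1} = 0
G(4) = mex{0,2} = 1
G(5) = mex{1,0} = 2
G(6) = mex{2,1} = 0
G(7) = mex{0,2} = 1
G(8) = mex{1,0} = 2
G(9) = mex{2,1} = 0
G(10) = mex{0,2} = 1
G(11) = mex{1,0} = 2
G(12) = mex{2,1} = 0
G(13) = mex{0,2} = 1
G(14) = mex{1,0} = 2
G(15) = mex{2,1} = 0
G(16) = mex{0,2} = 1
G(17) = mex{1,0} = 2
G(18) = mex{2,1} = 0
G(19) = mex{0,2} = 1

1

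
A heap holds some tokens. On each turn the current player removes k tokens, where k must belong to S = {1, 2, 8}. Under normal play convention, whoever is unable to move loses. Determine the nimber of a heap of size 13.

1

G(0) = 0
G(1) = mex{0} = 1
G(2) = mex{1,0} = 2
G(3) = mex{2,1} = 0
G(4) = mex{0,2} = 1
G(5) = mex{1,0} = 2
G(6) = mex{2,1} = 0
G(7) = mex{0,2} = 1
G(8) = mex{1,0,0} = 2
G(9) = mex{2,1,1} = 0
G(10) = mex{0,2,2} = 1
G(11) = mex{1,0,0} = 2
G(12) = mex{2,1,1} = 0
G(13) = mex{0,2,2} = 1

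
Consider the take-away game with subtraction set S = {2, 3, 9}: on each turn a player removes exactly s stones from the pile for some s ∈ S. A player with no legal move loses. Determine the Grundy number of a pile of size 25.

G(0) = 0
G(1) = mex{} = 0
G(2) = mex{0} = 1
G(3) = mex{0,0} = 1
G(4) = mex{1,0} = 2
G(5) = mex{1,1} = 0
G(6) = mex{2,1} = 0
G(7) = mex{0,2} = 1
G(8) = mex{0,0} = 1
G(9) = mex{1,0,0} = 2
G(10) = mex{1,1,0} = 2
G(11) = mex{2,1,1} = 0
G(12) = mex{2,2,1} = 0
G(13) = mex{0,2,2} = 1
G(14) = mex{0,0,0} = 1
G(15) = mex{1,0,0} = 2
G(16) = mex{1,1,1} = 0
G(17) = mex{2,1,1} = 0
G(18) = mex{0,2,2} = 1
G(19) = mex{0,0,2} = 1
G(20) = mex{1,0,0} = 2
G(21) = mex{1,1,0} = 2
G(22) = mex{2,1,1} = 0
G(23) = mex{2,2,1} = 0
G(24) = mex{0,2,2} = 1
G(25) = mex{0,0,0} = 1

1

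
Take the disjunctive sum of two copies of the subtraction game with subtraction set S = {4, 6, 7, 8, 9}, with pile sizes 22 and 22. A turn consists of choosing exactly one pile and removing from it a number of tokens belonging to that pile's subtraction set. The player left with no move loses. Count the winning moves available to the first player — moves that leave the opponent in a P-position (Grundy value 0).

All piles use S = {4, 6, 7, 8, 9}:
n :  0  1  2  3  4  5  6  7  8  9 10 11 12 13 14 15 16 17 18 19 20 21 22
G :  0  0  0  0  1  1  1  1  2  2  2  2  3  0  0  0  0  1  1  1  1  2  2
Pile A: G(22) = 2.
Pile B: G(22) = 2.
Combined Grundy value = 2 ⊕ 2 = 0.
A winning move leaves total XOR = 0, i.e. changes one component's Grundy value g to g ⊕ X where X is the current total.
Pile A: target g' = 2⊕0 = 2, but every legal move changes the Grundy value (mex property), so 0 moves.
Pile B: target g' = 2⊕0 = 2, but every legal move changes the Grundy value (mex property), so 0 moves.

0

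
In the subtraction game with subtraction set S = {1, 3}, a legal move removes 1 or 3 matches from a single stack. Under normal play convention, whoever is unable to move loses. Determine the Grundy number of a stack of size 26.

0

G(0) = 0
G(1) = mex{0} = 1
G(2) = mex{1} = 0
G(3) = mex{0,0} = 1
G(4) = mex{1,1} = 0
G(5) = mex{0,0} = 1
G(6) = mex{1,1} = 0
G(7) = mex{0,0} = 1
G(8) = mex{1,1} = 0
G(9) = mex{0,0} = 1
G(10) = mex{1,1} = 0
G(11) = mex{0,0} = 1
G(12) = mex{1,1} = 0
G(13) = mex{0,0} = 1
G(14) = mex{1,1} = 0
G(15) = mex{0,0} = 1
G(16) = mex{1,1} = 0
G(17) = mex{0,0} = 1
G(18) = mex{1,1} = 0
G(19) = mex{0,0} = 1
G(20) = mex{1,1} = 0
G(21) = mex{0,0} = 1
G(22) = mex{1,1} = 0
G(23) = mex{0,0} = 1
G(24) = mex{1,1} = 0
G(25) = mex{0,0} = 1
G(26) = mex{1,1} = 0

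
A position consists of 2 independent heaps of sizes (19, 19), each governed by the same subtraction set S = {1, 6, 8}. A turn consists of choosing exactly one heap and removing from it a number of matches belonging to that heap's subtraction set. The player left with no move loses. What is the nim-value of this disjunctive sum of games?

All heaps use S = {1, 6, 8}:
G(0) = 0
G(1) = mex{0} = 1
G(2) = mex{1} = 0
G(3) = mex{0} = 1
G(4) = mex{1} = 0
G(5) = mex{0} = 1
G(6) = mex{1,0} = 2
G(7) = mex{2,1} = 0
G(8) = mex{0,0,0} = 1
G(9) = mex{1,1,1} = 0
G(10) = mex{0,0,0} = 1
G(11) = mex{1,1,1} = 0
G(12) = mex{0,2,0} = 1
G(13) = mex{1,0,1} = 2
G(14) = mex{2,1,2} = 0
G(15) = mex{0,0,0} = 1
G(16) = mex{1,1,1} = 0
G(17) = mex{0,0,0} = 1
G(18) = mex{1,1,1} = 0
G(19) = mex{0,2,0} = 1
Heap A: G(19) = 1.
Heap B: G(19) = 1.
Combined Grundy value = 1 ⊕ 1 = 0.

0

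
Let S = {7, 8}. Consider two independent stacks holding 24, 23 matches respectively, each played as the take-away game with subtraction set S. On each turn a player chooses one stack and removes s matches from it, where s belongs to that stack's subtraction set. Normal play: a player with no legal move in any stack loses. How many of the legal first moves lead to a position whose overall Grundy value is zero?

All stacks use S = {7, 8}:
G(0) = 0
G(1) = mex{} = 0
G(2) = mex{} = 0
G(3) = mex{} = 0
G(4) = mex{} = 0
G(5) = mex{} = 0
G(6) = mex{} = 0
G(7) = mex{0} = 1
G(8) = mex{0,0} = 1
G(9) = mex{0,0} = 1
G(10) = mex{0,0} = 1
G(11) = mex{0,0} = 1
G(12) = mex{0,0} = 1
G(13) = mex{0,0} = 1
G(14) = mex{1,0} = 2
G(15) = mex{1,1} = 0
G(16) = mex{1,1} = 0
G(17) = mex{1,1} = 0
G(18) = mex{1,1} = 0
G(19) = mex{1,1} = 0
G(20) = mex{1,1} = 0
G(21) = mex{2,1} = 0
G(22) = mex{0,2} = 1
G(23) = mex{0,0} = 1
G(24) = mex{0,0} = 1
Stack A: G(24) = 1.
Stack B: G(23) = 1.
Combined Grundy value = 1 ⊕ 1 = 0.
A winning move leaves total XOR = 0, i.e. changes one component's Grundy value g to g ⊕ X where X is the current total.
Stack A: target g' = 1⊕0 = 1, but every legal move changes the Grundy value (mex property), so 0 moves.
Stack B: target g' = 1⊕0 = 1, but every legal move changes the Grundy value (mex property), so 0 moves.

0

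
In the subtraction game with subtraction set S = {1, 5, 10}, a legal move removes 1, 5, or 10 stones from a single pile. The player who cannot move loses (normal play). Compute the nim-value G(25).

G(0) = 0
G(1) = mex{0} = 1
G(2) = mex{1} = 0
G(3) = mex{0} = 1
G(4) = mex{1} = 0
G(5) = mex{0,0} = 1
G(6) = mex{1,1} = 0
G(7) = mex{0,0} = 1
G(8) = mex{1,1} = 0
G(9) = mex{0,0} = 1
G(10) = mex{1,1,0} = 2
G(11) = mex{2,0,1} = 3
G(12) = mex{3,1,0} = 2
G(13) = mex{2,0,1} = 3
G(14) = mex{3,1,0} = 2
G(15) = mex{2,2,1} = 0
G(16) = mex{0,3,0} = 1
G(17) = mex{1,2,1} = 0
G(18) = mex{0,3,0} = 1
G(19) = mex{1,2,1} = 0
G(20) = mex{0,0,2} = 1
G(21) = mex{1,1,3} = 0
G(22) = mex{0,0,2} = 1
G(23) = mex{1,1,3} = 0
G(24) = mex{0,0,2} = 1
G(25) = mex{1,1,0} = 2

2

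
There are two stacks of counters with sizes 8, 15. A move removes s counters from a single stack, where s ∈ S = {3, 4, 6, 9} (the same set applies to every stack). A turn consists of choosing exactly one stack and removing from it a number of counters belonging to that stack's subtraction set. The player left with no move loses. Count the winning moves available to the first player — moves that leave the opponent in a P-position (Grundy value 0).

3

All stacks use S = {3, 4, 6, 9}:
n :  0  1  2  3  4  5  6  7  8  9 10 11 12 13 14 15
G :  0  0  0  1  1  1  2  2  2  3  3  3  0  0  0  1
Stack A: G(8) = 2.
Stack B: G(15) = 1.
Combined Grundy value = 2 ⊕ 1 = 3.
A winning move leaves total XOR = 0, i.e. changes one component's Grundy value g to g ⊕ X where X is the current total.
Stack A: need g' = 2⊕3 = 1. Options: 8−3→G=1, 8−4→G=1, 8−6→G=0. Hits: 2.
Stack B: need g' = 1⊕3 = 2. Options: 15−3→G=0, 15−4→G=3, 15−6→G=3, 15−9→G=2. Hits: 1.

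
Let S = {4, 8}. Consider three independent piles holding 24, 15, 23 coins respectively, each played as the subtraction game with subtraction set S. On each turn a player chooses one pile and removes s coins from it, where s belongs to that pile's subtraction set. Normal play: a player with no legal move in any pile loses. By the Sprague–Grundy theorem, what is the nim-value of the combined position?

2

All piles use S = {4, 8}:
n :  0  1  2  3  4  5  6  7  8  9 10 11 12 13 14 15 16 17 18 19 20 21 22 23 24
G :  0  0  0  0  1  1  1  1  2  2  2  2  0  0  0  0  1  1  1  1  2  2  2  2  0
Pile A: G(24) = 0.
Pile B: G(15) = 0.
Pile C: G(23) = 2.
Combined Grundy value = 0 ⊕ 0 ⊕ 2 = 2.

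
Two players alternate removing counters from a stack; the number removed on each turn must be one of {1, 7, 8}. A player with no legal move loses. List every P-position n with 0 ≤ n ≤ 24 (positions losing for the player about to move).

G(0) = 0
G(1) = mex{0} = 1
G(2) = mex{1} = 0
G(3) = mex{0} = 1
G(4) = mex{1} = 0
G(5) = mex{0} = 1
G(6) = mex{1} = 0
G(7) = mex{0,0} = 1
G(8) = mex{1,1,0} = 2
G(9) = mex{2,0,1} = 3
G(10) = mex{3,1,0} = 2
G(11) = mex{2,0,1} = 3
G(12) = mex{3,1,0} = 2
G(13) = mex{2,0,1} = 3
G(14) = mex{3,1,0} = 2
G(15) = mex{2,2,1} = 0
G(16) = mex{0,3,2} = 1
G(17) = mex{1,2,3} = 0
G(18) = mex{0,3,2} = 1
G(19) = mex{1,2,3} = 0
G(20) = mex{0,3,2} = 1
G(21) = mex{1,2,3} = 0
G(22) = mex{0,0,2} = 1
G(23) = mex{1,1,0} = 2
G(24) = mex{2,0,1} = 3
P-positions are exactly the n with G(n) = 0.

0, 2, 4, 6, 15, 17, 19, 21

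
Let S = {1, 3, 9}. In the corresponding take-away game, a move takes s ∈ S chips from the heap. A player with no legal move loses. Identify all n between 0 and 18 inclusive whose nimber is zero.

n :  0  1  2  3  4  5  6  7  8  9 10 11 12 13 14 15 16 17 18
G :  0  1  0  1  0  1  0  1  0  1  0  1  0  1  0  1  0  1  0
P-positions are exactly the n with G(n) = 0.

0, 2, 4, 6, 8, 10, 12, 14, 16, 18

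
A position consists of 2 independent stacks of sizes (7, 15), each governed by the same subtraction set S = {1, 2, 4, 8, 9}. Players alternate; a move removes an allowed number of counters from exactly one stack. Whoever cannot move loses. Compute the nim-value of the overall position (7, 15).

All stacks use S = {1, 2, 4, 8, 9}:
n :  0  1  2  3  4  5  6  7  8  9 10 11 12 13 14 15
G :  0  1  2  0  1  2  0  1  2  3  4  5  3  0  1  2
Stack A: G(7) = 1.
Stack B: G(15) = 2.
Combined Grundy value = 1 ⊕ 2 = 3.

3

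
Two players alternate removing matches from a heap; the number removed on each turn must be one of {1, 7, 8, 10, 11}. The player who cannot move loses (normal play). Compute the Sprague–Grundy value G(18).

0

n :  0  1  2  3  4  5  6  7  8  9 10 11 12 13 14 15 16 17 18
G :  0  1  0  1  0  1  0  1  2  3  2  3  2  3  2  3  4  5  0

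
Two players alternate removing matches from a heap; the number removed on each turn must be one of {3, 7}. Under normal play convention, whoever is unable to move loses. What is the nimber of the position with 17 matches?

G(0) = 0
G(1) = mex{} = 0
G(2) = mex{} = 0
G(3) = mex{0} = 1
G(4) = mex{0} = 1
G(5) = mex{0} = 1
G(6) = mex{1} = 0
G(7) = mex{1,0} = 2
G(8) = mex{1,0} = 2
G(9) = mex{0,0} = 1
G(10) = mex{2,1} = 0
G(11) = mex{2,1} = 0
G(12) = mex{1,1} = 0
G(13) = mex{0,0} = 1
G(14) = mex{0,2} = 1
G(15) = mex{0,2} = 1
G(16) = mex{1,1} = 0
G(17) = mex{1,0} = 2

2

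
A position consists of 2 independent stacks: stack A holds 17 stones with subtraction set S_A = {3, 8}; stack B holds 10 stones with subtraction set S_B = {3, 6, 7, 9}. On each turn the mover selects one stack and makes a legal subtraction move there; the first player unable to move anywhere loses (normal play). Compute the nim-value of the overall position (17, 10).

Stack A, S = {3, 8}:
n :  0  1  2  3  4  5  6  7  8  9 10 11 12 13 14 15 16 17
G :  0  0  0  1  1  1  0  0  2  1  1  0  0  0  1  1  1  0
G_A(17) = 0.
Stack B, S = {3, 6, 7, 9}:
G(0) = 0
G(1) = mex{} = 0
G(2) = mex{} = 0
G(3) = mex{0} = 1
G(4) = mex{0} = 1
G(5) = mex{0} = 1
G(6) = mex{1,0} = 2
G(7) = mex{1,0,0} = 2
G(8) = mex{1,0,0} = 2
G(9) = mex{2,1,0,0} = 3
G(10) = mex{2,1,1,0} = 3
G_B(10) = 3.
Combined Grundy value = 0 ⊕ 3 = 3.

3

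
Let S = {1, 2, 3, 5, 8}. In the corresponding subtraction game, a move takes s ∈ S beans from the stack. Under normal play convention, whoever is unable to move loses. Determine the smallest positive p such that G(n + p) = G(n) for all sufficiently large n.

n :  0  1  2  3  4  5  6  7  8  9 10 11 12 13 14 15 16 17 18 19 20 21
G :  0  1  2  3  0  1  2  3  4  5  0  1  2  3  0  1  2  3  4  5  0  1
G(n+10) = G(n) holds for n = 0,…,7 (a full window of length max(S) = 8), so the sequence is purely periodic with period 10.

10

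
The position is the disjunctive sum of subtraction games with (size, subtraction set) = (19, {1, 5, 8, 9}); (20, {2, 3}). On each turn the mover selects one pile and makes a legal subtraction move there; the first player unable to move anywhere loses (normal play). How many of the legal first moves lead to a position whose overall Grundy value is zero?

Pile A, S = {1, 5, 8, 9}:
n :  0  1  2  3  4  5  6  7  8  9 10 11 12 13 14 15 16 17 18 19
G :  0  1  0  1  0  1  0  1  2  3  2  3  2  3  2  3  0  1  0  1
G_A(19) = 1.
Pile B, S = {2, 3}:
n :  0  1  2  3  4  5  6  7  8  9 10 11 12 13 14 15 16 17 18 19 20
G :  0  0  1  1  2  0  0  1  1  2  0  0  1  1  2  0  0  1  1  2  0
G_B(20) = 0.
Combined Grundy value = 1 ⊕ 0 = 1.
A winning move leaves total XOR = 0, i.e. changes one component's Grundy value g to g ⊕ X where X is the current total.
Pile A: need g' = 1⊕1 = 0. Options: 19−1→G=0, 19−5→G=2, 19−8→G=3, 19−9→G=2. Hits: 1.
Pile B: need g' = 0⊕1 = 1. Options: 20−2→G=1, 20−3→G=1. Hits: 2.

3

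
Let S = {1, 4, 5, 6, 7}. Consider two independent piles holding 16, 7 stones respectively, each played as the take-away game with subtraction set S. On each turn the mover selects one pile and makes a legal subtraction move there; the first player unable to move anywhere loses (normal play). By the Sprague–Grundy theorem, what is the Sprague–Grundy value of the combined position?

1

All piles use S = {1, 4, 5, 6, 7}:
G(0) = 0
G(1) = mex{0} = 1
G(2) = mex{1} = 0
G(3) = mex{0} = 1
G(4) = mex{1,0} = 2
G(5) = mex{2,1,0} = 3
G(6) = mex{3,0,1,0} = 2
G(7) = mex{2,1,0,1,0} = 3
G(8) = mex{3,2,1,0,1} = 4
G(9) = mex{4,3,2,1,0} = 5
G(10) = mex{5,2,3,2,1} = 0
G(11) = mex{0,3,2,3,2} = 1
G(12) = mex{1,4,3,2,3} = 0
G(13) = mex{0,5,4,3,2} = 1
G(14) = mex{1,0,5,4,3} = 2
G(15) = mex{2,1,0,5,4} = 3
G(16) = mex{3,0,1,0,5} = 2
Pile A: G(16) = 2.
Pile B: G(7) = 3.
Combined Grundy value = 2 ⊕ 3 = 1.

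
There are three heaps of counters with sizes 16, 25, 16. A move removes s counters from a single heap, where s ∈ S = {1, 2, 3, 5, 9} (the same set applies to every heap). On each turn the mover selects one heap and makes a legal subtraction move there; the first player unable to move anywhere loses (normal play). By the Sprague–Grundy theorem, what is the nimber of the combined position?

1

All heaps use S = {1, 2, 3, 5, 9}:
n :  0  1  2  3  4  5  6  7  8  9 10 11 12 13 14 15 16 17 18 19 20 21 22 23 24 25
G :  0  1  2  3  0  1  2  3  0  1  2  3  0  1  2  3  0  1  2  3  0  1  2  3  0  1
Heap A: G(16) = 0.
Heap B: G(25) = 1.
Heap C: G(16) = 0.
Combined Grundy value = 0 ⊕ 1 ⊕ 0 = 1.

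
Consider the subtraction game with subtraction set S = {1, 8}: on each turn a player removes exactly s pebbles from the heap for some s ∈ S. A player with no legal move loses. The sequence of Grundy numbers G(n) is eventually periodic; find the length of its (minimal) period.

9

n :  0  1  2  3  4  5  6  7  8  9 10 11 12 13 14 15 16 17 18 19
G :  0  1  0  1  0  1  0  1  2  0  1  0  1  0  1  0  1  2  0  1
G(n+9) = G(n) holds for n = 0,…,7 (a full window of length max(S) = 8), so the sequence is purely periodic with period 9.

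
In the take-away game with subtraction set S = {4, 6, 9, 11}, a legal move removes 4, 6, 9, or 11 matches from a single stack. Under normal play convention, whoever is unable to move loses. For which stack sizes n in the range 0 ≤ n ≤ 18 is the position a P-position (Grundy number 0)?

0, 1, 2, 3, 15, 16, 17, 18

G(0) = 0
G(1) = mex{} = 0
G(2) = mex{} = 0
G(3) = mex{} = 0
G(4) = mex{0} = 1
G(5) = mex{0} = 1
G(6) = mex{0,0} = 1
G(7) = mex{0,0} = 1
G(8) = mex{1,0} = 2
G(9) = mex{1,0,0} = 2
G(10) = mex{1,1,0} = 2
G(11) = mex{1,1,0,0} = 2
G(12) = mex{2,1,0,0} = 3
G(13) = mex{2,1,1,0} = 3
G(14) = mex{2,2,1,0} = 3
G(15) = mex{2,2,1,1} = 0
G(16) = mex{3,2,1,1} = 0
G(17) = mex{3,2,2,1} = 0
G(18) = mex{3,3,2,1} = 0
P-positions are exactly the n with G(n) = 0.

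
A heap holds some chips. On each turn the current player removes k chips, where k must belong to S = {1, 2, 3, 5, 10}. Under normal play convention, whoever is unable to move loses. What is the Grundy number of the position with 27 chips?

G(0) = 0
G(1) = mex{0} = 1
G(2) = mex{1,0} = 2
G(3) = mex{2,1,0} = 3
G(4) = mex{3,2,1} = 0
G(5) = mex{0,3,2,0} = 1
G(6) = mex{1,0,3,1} = 2
G(7) = mex{2,1,0,2} = 3
G(8) = mex{3,2,1,3} = 0
G(9) = mex{0,3,2,0} = 1
G(10) = mex{1,0,3,1,0} = 2
G(11) = mex{2,1,0,2,1} = 3
G(12) = mex{3,2,1,3,2} = 0
G(13) = mex{0,3,2,0,3} = 1
G(14) = mex{1,0,3,1,0} = 2
G(15) = mex{2,1,0,2,1} = 3
G(16) = mex{3,2,1,3,2} = 0
G(17) = mex{0,3,2,0,3} = 1
G(18) = mex{1,0,3,1,0} = 2
G(19) = mex{2,1,0,2,1} = 3
G(20) = mex{3,2,1,3,2} = 0
G(21) = mex{0,3,2,0,3} = 1
G(22) = mex{1,0,3,1,0} = 2
G(23) = mex{2,1,0,2,1} = 3
G(24) = mex{3,2,1,3,2} = 0
G(25) = mex{0,3,2,0,3} = 1
G(26) = mex{1,0,3,1,0} = 2
G(27) = mex{2,1,0,2,1} = 3

3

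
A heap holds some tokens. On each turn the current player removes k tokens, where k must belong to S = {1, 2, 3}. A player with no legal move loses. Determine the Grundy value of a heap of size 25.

n :  0  1  2  3  4  5  6  7  8  9 10 11 12 13 14 15 16 17 18 19 20 21 22 23 24 25
G :  0  1  2  3  0  1  2  3  0  1  2  3  0  1  2  3  0  1  2  3  0  1  2  3  0  1

1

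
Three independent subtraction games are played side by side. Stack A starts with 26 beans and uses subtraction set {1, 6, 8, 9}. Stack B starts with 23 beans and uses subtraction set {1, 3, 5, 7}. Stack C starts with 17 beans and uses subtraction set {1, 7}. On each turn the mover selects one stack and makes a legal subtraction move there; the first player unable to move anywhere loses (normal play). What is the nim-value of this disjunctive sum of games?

Stack A, S = {1, 6, 8, 9}:
G(0) = 0
G(1) = mex{0} = 1
G(2) = mex{1} = 0
G(3) = mex{0} = 1
G(4) = mex{1} = 0
G(5) = mex{0} = 1
G(6) = mex{1,0} = 2
G(7) = mex{2,1} = 0
G(8) = mex{0,0,0} = 1
G(9) = mex{1,1,1,0} = 2
G(10) = mex{2,0,0,1} = 3
G(11) = mex{3,1,1,0} = 2
G(12) = mex{2,2,0,1} = 3
G(13) = mex{3,0,1,0} = 2
G(14) = mex{2,1,2,1} = 0
G(15) = mex{0,2,0,2} = 1
G(16) = mex{1,3,1,0} = 2
G(17) = mex{2,2,2,1} = 0
G(18) = mex{0,3,3,2} = 1
G(19) = mex{1,2,2,3} = 0
G(20) = mex{0,0,3,2} = 1
G(21) = mex{1,1,2,3} = 0
G(22) = mex{0,2,0,2} = 1
G(23) = mex{1,0,1,0} = 2
G(24) = mex{2,1,2,1} = 0
G(25) = mex{0,0,0,2} = 1
G(26) = mex{1,1,1,0} = 2
G_A(26) = 2.
Stack B, S = {1, 3, 5, 7}:
n :  0  1  2  3  4  5  6  7  8  9 10 11 12 13 14 15 16 17 18 19 20 21 22 23
G :  0  1  0  1  0  1  0  1  0  1  0  1  0  1  0  1  0  1  0  1  0  1  0  1
G_B(23) = 1.
Stack C, S = {1, 7}:
n :  0  1  2  3  4  5  6  7  8  9 10 11 12 13 14 15 16 17
G :  0  1  0  1  0  1  0  1  0  1  0  1  0  1  0  1  0  1
G_C(17) = 1.
Combined Grundy value = 2 ⊕ 1 ⊕ 1 = 2.

2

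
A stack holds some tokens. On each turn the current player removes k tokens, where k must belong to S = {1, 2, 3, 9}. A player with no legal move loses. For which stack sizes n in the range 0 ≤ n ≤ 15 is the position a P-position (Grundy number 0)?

n :  0  1  2  3  4  5  6  7  8  9 10 11 12 13 14 15
G :  0  1  2  3  0  1  2  3  0  1  2  3  0  1  2  3
P-positions are exactly the n with G(n) = 0.

0, 4, 8, 12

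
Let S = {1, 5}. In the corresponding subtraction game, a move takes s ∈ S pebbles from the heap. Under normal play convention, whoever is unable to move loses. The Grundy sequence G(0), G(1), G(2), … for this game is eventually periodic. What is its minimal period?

n :  0  1  2  3  4  5  6  7  8  9 10 11 12 13 14
G :  0  1  0  1  0  1  0  1  0  1  0  1  0  1  0
G(n+2) = G(n) holds for n = 0,…,4 (a full window of length max(S) = 5), so the sequence is purely periodic with period 2.

2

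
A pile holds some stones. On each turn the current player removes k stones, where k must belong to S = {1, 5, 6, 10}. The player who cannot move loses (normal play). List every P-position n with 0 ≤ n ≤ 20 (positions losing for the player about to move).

0, 2, 4, 11, 13, 15

G(0) = 0
G(1) = mex{0} = 1
G(2) = mex{1} = 0
G(3) = mex{0} = 1
G(4) = mex{1} = 0
G(5) = mex{0,0} = 1
G(6) = mex{1,1,0} = 2
G(7) = mex{2,0,1} = 3
G(8) = mex{3,1,0} = 2
G(9) = mex{2,0,1} = 3
G(10) = mex{3,1,0,0} = 2
G(11) = mex{2,2,1,1} = 0
G(12) = mex{0,3,2,0} = 1
G(13) = mex{1,2,3,1} = 0
G(14) = mex{0,3,2,0} = 1
G(15) = mex{1,2,3,1} = 0
G(16) = mex{0,0,2,2} = 1
G(17) = mex{1,1,0,3} = 2
G(18) = mex{2,0,1,2} = 3
G(19) = mex{3,1,0,3} = 2
G(20) = mex{2,0,1,2} = 3
P-positions are exactly the n with G(n) = 0.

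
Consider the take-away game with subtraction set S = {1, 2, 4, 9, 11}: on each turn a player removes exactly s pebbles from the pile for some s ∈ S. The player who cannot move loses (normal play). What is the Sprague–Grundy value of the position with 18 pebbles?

2

n :  0  1  2  3  4  5  6  7  8  9 10 11 12 13 14 15 16 17 18
G :  0  1  2  0  1  2  0  1  2  3  4  5  3  0  1  2  0  1  2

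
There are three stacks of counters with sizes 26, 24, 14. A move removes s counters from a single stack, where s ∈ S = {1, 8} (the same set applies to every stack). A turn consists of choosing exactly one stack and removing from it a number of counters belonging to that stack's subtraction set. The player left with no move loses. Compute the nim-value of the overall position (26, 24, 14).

All stacks use S = {1, 8}:
G(0) = 0
G(1) = mex{0} = 1
G(2) = mex{1} = 0
G(3) = mex{0} = 1
G(4) = mex{1} = 0
G(5) = mex{0} = 1
G(6) = mex{1} = 0
G(7) = mex{0} = 1
G(8) = mex{1,0} = 2
G(9) = mex{2,1} = 0
G(10) = mex{0,0} = 1
G(11) = mex{1,1} = 0
G(12) = mex{0,0} = 1
G(13) = mex{1,1} = 0
G(14) = mex{0,0} = 1
G(15) = mex{1,1} = 0
G(16) = mex{0,2} = 1
G(17) = mex{1,0} = 2
G(18) = mex{2,1} = 0
G(19) = mex{0,0} = 1
G(20) = mex{1,1} = 0
G(21) = mex{0,0} = 1
G(22) = mex{1,1} = 0
G(23) = mex{0,0} = 1
G(24) = mex{1,1} = 0
G(25) = mex{0,2} = 1
G(26) = mex{1,0} = 2
Stack A: G(26) = 2.
Stack B: G(24) = 0.
Stack C: G(14) = 1.
Combined Grundy value = 2 ⊕ 0 ⊕ 1 = 3.

3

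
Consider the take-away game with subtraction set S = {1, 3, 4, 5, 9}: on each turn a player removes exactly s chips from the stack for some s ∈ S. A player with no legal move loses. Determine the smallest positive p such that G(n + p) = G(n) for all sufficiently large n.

8

n :  0  1  2  3  4  5  6  7  8  9 10 11 12 13 14 15 16 17 18
G :  0  1  0  1  2  3  2  3  0  1  0  1  2  3  2  3  0  1  0
G(n+8) = G(n) holds for n = 0,…,8 (a full window of length max(S) = 9), so the sequence is purely periodic with period 8.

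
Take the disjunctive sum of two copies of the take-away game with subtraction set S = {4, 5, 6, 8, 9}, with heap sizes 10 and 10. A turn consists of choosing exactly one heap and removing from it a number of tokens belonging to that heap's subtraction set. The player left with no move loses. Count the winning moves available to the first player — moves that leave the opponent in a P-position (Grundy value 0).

0

All heaps use S = {4, 5, 6, 8, 9}:
G(0) = 0
G(1) = mex{} = 0
G(2) = mex{} = 0
G(3) = mex{} = 0
G(4) = mex{0} = 1
G(5) = mex{0,0} = 1
G(6) = mex{0,0,0} = 1
G(7) = mex{0,0,0} = 1
G(8) = mex{1,0,0,0} = 2
G(9) = mex{1,1,0,0,0} = 2
G(10) = mex{1,1,1,0,0} = 2
Heap A: G(10) = 2.
Heap B: G(10) = 2.
Combined Grundy value = 2 ⊕ 2 = 0.
A winning move leaves total XOR = 0, i.e. changes one component's Grundy value g to g ⊕ X where X is the current total.
Heap A: target g' = 2⊕0 = 2, but every legal move changes the Grundy value (mex property), so 0 moves.
Heap B: target g' = 2⊕0 = 2, but every legal move changes the Grundy value (mex property), so 0 moves.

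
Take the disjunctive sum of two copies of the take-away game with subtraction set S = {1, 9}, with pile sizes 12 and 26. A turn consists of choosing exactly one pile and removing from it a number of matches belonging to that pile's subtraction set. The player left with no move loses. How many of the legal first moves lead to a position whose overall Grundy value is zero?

0

All piles use S = {1, 9}:
G(0) = 0
G(1) = mex{0} = 1
G(2) = mex{1} = 0
G(3) = mex{0} = 1
G(4) = mex{1} = 0
G(5) = mex{0} = 1
G(6) = mex{1} = 0
G(7) = mex{0} = 1
G(8) = mex{1} = 0
G(9) = mex{0,0} = 1
G(10) = mex{1,1} = 0
G(11) = mex{0,0} = 1
G(12) = mex{1,1} = 0
G(13) = mex{0,0} = 1
G(14) = mex{1,1} = 0
G(15) = mex{0,0} = 1
G(16) = mex{1,1} = 0
G(17) = mex{0,0} = 1
G(18) = mex{1,1} = 0
G(19) = mex{0,0} = 1
G(20) = mex{1,1} = 0
G(21) = mex{0,0} = 1
G(22) = mex{1,1} = 0
G(23) = mex{0,0} = 1
G(24) = mex{1,1} = 0
G(25) = mex{0,0} = 1
G(26) = mex{1,1} = 0
Pile A: G(12) = 0.
Pile B: G(26) = 0.
Combined Grundy value = 0 ⊕ 0 = 0.
A winning move leaves total XOR = 0, i.e. changes one component's Grundy value g to g ⊕ X where X is the current total.
Pile A: target g' = 0⊕0 = 0, but every legal move changes the Grundy value (mex property), so 0 moves.
Pile B: target g' = 0⊕0 = 0, but every legal move changes the Grundy value (mex property), so 0 moves.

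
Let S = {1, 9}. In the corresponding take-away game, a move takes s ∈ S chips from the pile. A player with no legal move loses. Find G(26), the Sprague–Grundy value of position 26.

0

n :  0  1  2  3  4  5  6  7  8  9 10 11 12 13 14 15 16 17 18 19 20 21 22 23 24 25 26
G :  0  1  0  1  0  1  0  1  0  1  0  1  0  1  0  1  0  1  0  1  0  1  0  1  0  1  0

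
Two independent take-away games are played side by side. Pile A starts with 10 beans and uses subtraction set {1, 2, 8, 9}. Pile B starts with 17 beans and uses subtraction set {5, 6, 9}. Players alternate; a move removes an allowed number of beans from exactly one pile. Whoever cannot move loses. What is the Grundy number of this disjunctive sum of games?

0

Pile A, S = {1, 2, 8, 9}:
n :  0  1  2  3  4  5  6  7  8  9 10
G :  0  1  2  0  1  2  0  1  2  3  0
G_A(10) = 0.
Pile B, S = {5, 6, 9}:
G(0) = 0
G(1) = mex{} = 0
G(2) = mex{} = 0
G(3) = mex{} = 0
G(4) = mex{} = 0
G(5) = mex{0} = 1
G(6) = mex{0,0} = 1
G(7) = mex{0,0} = 1
G(8) = mex{0,0} = 1
G(9) = mex{0,0,0} = 1
G(10) = mex{1,0,0} = 2
G(11) = mex{1,1,0} = 2
G(12) = mex{1,1,0} = 2
G(13) = mex{1,1,0} = 2
G(14) = mex{1,1,1} = 0
G(15) = mex{2,1,1} = 0
G(16) = mex{2,2,1} = 0
G(17) = mex{2,2,1} = 0
G_B(17) = 0.
Combined Grundy value = 0 ⊕ 0 = 0.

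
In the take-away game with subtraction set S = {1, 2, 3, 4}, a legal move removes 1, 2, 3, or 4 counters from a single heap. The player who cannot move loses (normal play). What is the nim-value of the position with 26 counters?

1

n :  0  1  2  3  4  5  6  7  8  9 10 11 12 13 14 15 16 17 18 19 20 21 22 23 24 25 26
G :  0  1  2  3  4  0  1  2  3  4  0  1  2  3  4  0  1  2  3  4  0  1  2  3  4  0  1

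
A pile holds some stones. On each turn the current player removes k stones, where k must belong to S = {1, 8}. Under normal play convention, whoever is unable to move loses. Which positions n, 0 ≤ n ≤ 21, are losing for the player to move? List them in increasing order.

n :  0  1  2  3  4  5  6  7  8  9 10 11 12 13 14 15 16 17 18 19 20 21
G :  0  1  0  1  0  1  0  1  2  0  1  0  1  0  1  0  1  2  0  1  0  1
P-positions are exactly the n with G(n) = 0.

0, 2, 4, 6, 9, 11, 13, 15, 18, 20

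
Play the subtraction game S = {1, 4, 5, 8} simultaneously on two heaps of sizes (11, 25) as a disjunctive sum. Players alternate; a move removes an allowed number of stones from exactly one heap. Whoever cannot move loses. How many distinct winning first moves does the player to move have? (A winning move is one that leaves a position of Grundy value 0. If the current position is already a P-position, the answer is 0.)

All heaps use S = {1, 4, 5, 8}:
n :  0  1  2  3  4  5  6  7  8  9 10 11 12 13 14 15 16 17 18 19 20 21 22 23 24 25
G :  0  1  0  1  2  3  2  3  4  0  1  0  1  2  3  2  3  4  0  1  0  1  2  3  2  3
Heap A: G(11) = 0.
Heap B: G(25) = 3.
Combined Grundy value = 0 ⊕ 3 = 3.
A winning move leaves total XOR = 0, i.e. changes one component's Grundy value g to g ⊕ X where X is the current total.
Heap A: need g' = 0⊕3 = 3. Options: 11−1→G=1, 11−4→G=3, 11−5→G=2, 11−8→G=1. Hits: 1.
Heap B: need g' = 3⊕3 = 0. Options: 25−1→G=2, 25−4→G=1, 25−5→G=0, 25−8→G=4. Hits: 1.

2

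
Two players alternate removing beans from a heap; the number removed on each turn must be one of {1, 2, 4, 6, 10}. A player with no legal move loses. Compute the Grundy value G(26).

2

n :  0  1  2  3  4  5  6  7  8  9 10 11 12 13 14 15 16 17 18 19 20 21 22 23 24 25 26
G :  0  1  2  0  1  2  3  4  0  1  2  0  1  2  3  4  0  1  2  0  1  2  3  4  0  1  2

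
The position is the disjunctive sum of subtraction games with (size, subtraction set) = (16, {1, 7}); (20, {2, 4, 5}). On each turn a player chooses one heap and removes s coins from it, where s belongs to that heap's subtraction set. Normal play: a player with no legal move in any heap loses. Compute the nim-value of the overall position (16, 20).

3

Heap A, S = {1, 7}:
n :  0  1  2  3  4  5  6  7  8  9 10 11 12 13 14 15 16
G :  0  1  0  1  0  1  0  1  0  1  0  1  0  1  0  1  0
G_A(16) = 0.
Heap B, S = {2, 4, 5}:
n :  0  1  2  3  4  5  6  7  8  9 10 11 12 13 14 15 16 17 18 19 20
G :  0  0  1  1  2  2  3  0  0  1  1  2  2  3  0  0  1  1  2  2  3
G_B(20) = 3.
Combined Grundy value = 0 ⊕ 3 = 3.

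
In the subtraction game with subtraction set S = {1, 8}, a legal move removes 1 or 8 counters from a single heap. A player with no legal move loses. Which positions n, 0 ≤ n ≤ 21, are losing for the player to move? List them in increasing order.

G(0) = 0
G(1) = mex{0} = 1
G(2) = mex{1} = 0
G(3) = mex{0} = 1
G(4) = mex{1} = 0
G(5) = mex{0} = 1
G(6) = mex{1} = 0
G(7) = mex{0} = 1
G(8) = mex{1,0} = 2
G(9) = mex{2,1} = 0
G(10) = mex{0,0} = 1
G(11) = mex{1,1} = 0
G(12) = mex{0,0} = 1
G(13) = mex{1,1} = 0
G(14) = mex{0,0} = 1
G(15) = mex{1,1} = 0
G(16) = mex{0,2} = 1
G(17) = mex{1,0} = 2
G(18) = mex{2,1} = 0
G(19) = mex{0,0} = 1
G(20) = mex{1,1} = 0
G(21) = mex{0,0} = 1
P-positions are exactly the n with G(n) = 0.

0, 2, 4, 6, 9, 11, 13, 15, 18, 20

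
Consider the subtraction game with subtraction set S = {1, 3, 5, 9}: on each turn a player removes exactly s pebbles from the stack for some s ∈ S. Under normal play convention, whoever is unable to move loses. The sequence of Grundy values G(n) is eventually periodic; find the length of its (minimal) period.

2

G(0) = 0
G(1) = mex{0} = 1
G(2) = mex{1} = 0
G(3) = mex{0,0} = 1
G(4) = mex{1,1} = 0
G(5) = mex{0,0,0} = 1
G(6) = mex{1,1,1} = 0
G(7) = mex{0,0,0} = 1
G(8) = mex{1,1,1} = 0
G(9) = mex{0,0,0,0} = 1
G(10) = mex{1,1,1,1} = 0
G(11) = mex{0,0,0,0} = 1
G(12) = mex{1,1,1,1} = 0
G(13) = mex{0,0,0,0} = 1
G(14) = mex{1,1,1,1} = 0
G(n+2) = G(n) holds for n = 0,…,8 (a full window of length max(S) = 9), so the sequence is purely periodic with period 2.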